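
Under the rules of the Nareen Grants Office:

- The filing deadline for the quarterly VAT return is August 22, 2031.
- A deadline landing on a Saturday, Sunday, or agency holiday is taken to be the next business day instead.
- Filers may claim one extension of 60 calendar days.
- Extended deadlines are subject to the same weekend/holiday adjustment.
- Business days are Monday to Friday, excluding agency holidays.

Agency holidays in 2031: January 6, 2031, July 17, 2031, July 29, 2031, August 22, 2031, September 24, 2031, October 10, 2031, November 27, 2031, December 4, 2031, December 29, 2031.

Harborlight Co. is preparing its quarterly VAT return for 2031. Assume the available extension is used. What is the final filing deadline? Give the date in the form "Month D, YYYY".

The stated deadline is August 22, 2031.
August 22, 2031 is a listed holiday; the next business day is August 25, 2031 (Monday).
Applying the 60-calendar-day extension: August 25, 2031 + 60 days = October 24, 2031.
October 24, 2031 (Friday) is already a business day.
Deadline: October 24, 2031.

October 24, 2031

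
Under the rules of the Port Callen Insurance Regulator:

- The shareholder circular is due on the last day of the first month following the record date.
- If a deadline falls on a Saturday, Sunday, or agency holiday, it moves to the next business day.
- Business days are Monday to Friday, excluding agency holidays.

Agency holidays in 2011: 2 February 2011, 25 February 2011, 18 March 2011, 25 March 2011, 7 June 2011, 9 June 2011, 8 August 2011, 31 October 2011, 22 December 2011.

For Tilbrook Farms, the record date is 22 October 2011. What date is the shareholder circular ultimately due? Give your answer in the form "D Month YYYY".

30 November 2011

1 month after 22 October 2011 falls in November 2011; the last day of that month is 30 November 2011.
30 November 2011 falls on a Wednesday, which is a business day, so no adjustment is needed.
So the filing is due 30 November 2011.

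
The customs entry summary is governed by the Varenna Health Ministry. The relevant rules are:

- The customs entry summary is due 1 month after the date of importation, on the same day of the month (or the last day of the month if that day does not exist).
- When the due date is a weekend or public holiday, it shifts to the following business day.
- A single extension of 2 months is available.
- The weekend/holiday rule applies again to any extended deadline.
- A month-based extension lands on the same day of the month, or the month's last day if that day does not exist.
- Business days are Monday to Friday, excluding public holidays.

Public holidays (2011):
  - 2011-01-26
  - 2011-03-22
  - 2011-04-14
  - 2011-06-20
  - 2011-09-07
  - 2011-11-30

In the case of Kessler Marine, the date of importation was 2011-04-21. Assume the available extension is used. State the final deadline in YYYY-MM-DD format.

1 month from 2011-04-21 is 2011-05-21.
2011-05-21 is a Saturday; the next business day is 2011-05-23 (Monday).
Add 2 months to 2011-05-23: 2011-07-23.
Because 2011-07-23 is a Saturday, the deadline becomes 2011-07-25 (Monday).
So the filing is due 2011-07-25.

2011-07-25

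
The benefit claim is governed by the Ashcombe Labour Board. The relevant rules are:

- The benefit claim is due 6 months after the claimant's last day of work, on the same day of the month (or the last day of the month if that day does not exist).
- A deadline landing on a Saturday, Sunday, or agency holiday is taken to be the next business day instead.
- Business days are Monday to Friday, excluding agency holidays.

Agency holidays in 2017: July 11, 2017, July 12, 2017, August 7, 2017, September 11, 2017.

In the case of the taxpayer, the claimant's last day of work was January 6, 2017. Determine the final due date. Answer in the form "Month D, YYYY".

July 6, 2017

6 months from January 6, 2017 is July 6, 2017.
Since July 6, 2017 is a Thursday and not a holiday, the date is unchanged.
Deadline: July 6, 2017.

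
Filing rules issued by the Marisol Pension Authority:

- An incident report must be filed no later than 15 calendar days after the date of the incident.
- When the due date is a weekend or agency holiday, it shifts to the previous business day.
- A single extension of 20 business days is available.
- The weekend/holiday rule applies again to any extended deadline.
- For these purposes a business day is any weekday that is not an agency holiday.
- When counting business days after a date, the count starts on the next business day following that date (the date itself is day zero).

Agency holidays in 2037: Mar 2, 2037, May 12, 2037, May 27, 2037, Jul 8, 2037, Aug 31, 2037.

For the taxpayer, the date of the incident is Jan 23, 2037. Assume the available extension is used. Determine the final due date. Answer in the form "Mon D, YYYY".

Mar 9, 2037

From Jan 23, 2037, 15 calendar days later is Feb 7, 2037.
Feb 7, 2037 is a Saturday, so it moves to the preceding business day, Feb 6, 2037 (Friday).
Applying the 20-business-day extension: 20 business days after Feb 6, 2037 is Mar 9, 2037.
Mar 9, 2037 is a Monday and not a listed holiday, so it stands.
So the filing is due Mar 9, 2037.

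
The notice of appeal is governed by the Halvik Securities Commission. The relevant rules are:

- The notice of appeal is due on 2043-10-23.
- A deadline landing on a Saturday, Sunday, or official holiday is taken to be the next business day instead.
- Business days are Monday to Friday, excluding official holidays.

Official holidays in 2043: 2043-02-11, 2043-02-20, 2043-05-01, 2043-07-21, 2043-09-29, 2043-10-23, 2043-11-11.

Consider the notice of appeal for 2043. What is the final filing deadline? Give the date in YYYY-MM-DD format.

The stated deadline is 2043-10-23.
2043-10-23 is a listed holiday; the next business day is 2043-10-26 (Monday).
Deadline: 2043-10-26.

2043-10-26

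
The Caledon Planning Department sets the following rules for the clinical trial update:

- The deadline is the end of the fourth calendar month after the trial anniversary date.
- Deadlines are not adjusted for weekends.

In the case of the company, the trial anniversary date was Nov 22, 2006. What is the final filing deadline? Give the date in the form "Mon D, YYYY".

Mar 31, 2007

The fourth month after Nov 22, 2006 is March 2007, whose last day is Mar 31, 2007.
Mar 31, 2007 is a Saturday; no weekend or holiday adjustment applies.
Final deadline: Mar 31, 2007.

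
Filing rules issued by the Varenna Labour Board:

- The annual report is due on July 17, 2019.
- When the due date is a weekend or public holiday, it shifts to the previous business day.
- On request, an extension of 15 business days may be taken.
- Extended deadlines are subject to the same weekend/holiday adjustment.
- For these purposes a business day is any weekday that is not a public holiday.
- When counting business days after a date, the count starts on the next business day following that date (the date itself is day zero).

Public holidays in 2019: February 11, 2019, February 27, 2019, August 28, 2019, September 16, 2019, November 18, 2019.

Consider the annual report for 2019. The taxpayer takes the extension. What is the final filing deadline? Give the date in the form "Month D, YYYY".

The statutory due date is July 17, 2019.
July 17, 2019 falls on a Wednesday, which is a business day, so no adjustment is needed.
Counting 15 further business days from July 17, 2019 reaches August 7, 2019.
August 7, 2019 falls on a Wednesday, which is a business day, so no adjustment is needed.
Deadline: August 7, 2019.

August 7, 2019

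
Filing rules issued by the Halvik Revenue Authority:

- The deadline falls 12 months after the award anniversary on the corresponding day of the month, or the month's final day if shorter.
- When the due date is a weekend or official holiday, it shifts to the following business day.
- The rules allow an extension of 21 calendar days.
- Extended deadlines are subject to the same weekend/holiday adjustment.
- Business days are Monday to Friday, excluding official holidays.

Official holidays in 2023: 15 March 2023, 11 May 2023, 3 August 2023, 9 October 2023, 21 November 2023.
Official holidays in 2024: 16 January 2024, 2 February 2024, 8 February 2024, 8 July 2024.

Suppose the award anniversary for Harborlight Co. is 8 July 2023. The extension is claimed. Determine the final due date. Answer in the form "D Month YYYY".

12 months after 8 July 2023, on the same day of the month, is 8 July 2024.
8 July 2024 falls on a listed holiday. Rolling to the next business day gives 9 July 2024, a Tuesday.
Applying the 21-calendar-day extension: 9 July 2024 + 21 days = 30 July 2024.
30 July 2024 (Tuesday) is already a business day.
The final due date is 30 July 2024.

30 July 2024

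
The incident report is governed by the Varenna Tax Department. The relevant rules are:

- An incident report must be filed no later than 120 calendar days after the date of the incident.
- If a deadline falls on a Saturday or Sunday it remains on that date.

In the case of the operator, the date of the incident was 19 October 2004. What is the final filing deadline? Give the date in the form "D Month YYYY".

Adding 120 calendar days to 19 October 2004 gives 16 February 2005.
No adjustment is made for weekends or holidays, so 16 February 2005 stands.
Final deadline: 16 February 2005.

16 February 2005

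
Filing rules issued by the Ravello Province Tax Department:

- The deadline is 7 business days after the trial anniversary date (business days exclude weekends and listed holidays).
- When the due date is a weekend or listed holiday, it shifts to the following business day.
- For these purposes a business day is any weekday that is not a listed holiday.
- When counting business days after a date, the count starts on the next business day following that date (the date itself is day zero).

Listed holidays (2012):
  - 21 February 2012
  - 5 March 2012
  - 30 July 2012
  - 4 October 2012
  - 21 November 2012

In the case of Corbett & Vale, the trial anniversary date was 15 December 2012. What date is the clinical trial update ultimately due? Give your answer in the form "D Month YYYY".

25 December 2012

Counting 7 business days after 15 December 2012 (skipping weekends and listed holidays) reaches 25 December 2012.
Since 25 December 2012 is a Tuesday and not a holiday, the date is unchanged.
Final deadline: 25 December 2012.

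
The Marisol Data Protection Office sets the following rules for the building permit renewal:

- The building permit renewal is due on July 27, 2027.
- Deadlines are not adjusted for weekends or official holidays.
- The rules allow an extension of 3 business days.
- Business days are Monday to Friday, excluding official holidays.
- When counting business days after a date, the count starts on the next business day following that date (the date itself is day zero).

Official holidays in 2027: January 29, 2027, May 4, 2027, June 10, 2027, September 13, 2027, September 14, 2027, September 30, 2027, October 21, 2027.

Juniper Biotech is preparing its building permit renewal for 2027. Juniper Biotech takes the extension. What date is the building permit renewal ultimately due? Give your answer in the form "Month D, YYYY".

July 30, 2027

The statutory due date is July 27, 2027.
July 27, 2027 is a Tuesday; no weekend or holiday adjustment applies.
Counting 3 further business days from July 27, 2027 reaches July 30, 2027.
No adjustment is made for weekends or holidays, so July 30, 2027 stands.
Deadline: July 30, 2027.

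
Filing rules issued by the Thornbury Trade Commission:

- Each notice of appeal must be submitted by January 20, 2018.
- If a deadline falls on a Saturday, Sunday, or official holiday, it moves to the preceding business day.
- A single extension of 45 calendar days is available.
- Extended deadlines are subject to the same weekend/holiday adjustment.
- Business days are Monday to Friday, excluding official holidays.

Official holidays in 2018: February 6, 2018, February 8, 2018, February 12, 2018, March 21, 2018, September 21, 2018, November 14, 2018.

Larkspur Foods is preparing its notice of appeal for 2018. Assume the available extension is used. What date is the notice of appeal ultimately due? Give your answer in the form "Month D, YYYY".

The stated deadline is January 20, 2018.
January 20, 2018 is a Saturday; the preceding business day is January 19, 2018 (Friday).
The 45-calendar-day extension moves the deadline from January 19, 2018 to March 5, 2018.
March 5, 2018 is a Monday and not a listed holiday, so it stands.
Final deadline: March 5, 2018.

March 5, 2018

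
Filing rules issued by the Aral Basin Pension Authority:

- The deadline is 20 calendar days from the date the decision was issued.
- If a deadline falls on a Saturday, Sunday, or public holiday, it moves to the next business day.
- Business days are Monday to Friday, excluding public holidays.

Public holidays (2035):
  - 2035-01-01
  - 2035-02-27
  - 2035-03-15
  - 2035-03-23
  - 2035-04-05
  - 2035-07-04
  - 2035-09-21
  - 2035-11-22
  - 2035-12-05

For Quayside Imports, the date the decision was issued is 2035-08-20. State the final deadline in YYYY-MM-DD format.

Adding 20 calendar days to 2035-08-20 gives 2035-09-09.
2035-09-09 is a Sunday; the next business day is 2035-09-10 (Monday).
So the filing is due 2035-09-10.

2035-09-10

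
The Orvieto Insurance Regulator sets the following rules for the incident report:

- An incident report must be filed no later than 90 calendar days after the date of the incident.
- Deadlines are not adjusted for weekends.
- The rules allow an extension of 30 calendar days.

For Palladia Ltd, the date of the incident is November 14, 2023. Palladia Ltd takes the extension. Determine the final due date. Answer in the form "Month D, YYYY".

Trigger date November 14, 2023 + 90 calendar days = February 12, 2024.
February 12, 2024 falls on a Monday. The rules make no weekend/holiday allowance, so it remains February 12, 2024.
Applying the 30-calendar-day extension: February 12, 2024 + 30 days = March 13, 2024.
March 13, 2024 falls on a Wednesday. The rules make no weekend/holiday allowance, so it remains March 13, 2024.
The final due date is March 13, 2024.

March 13, 2024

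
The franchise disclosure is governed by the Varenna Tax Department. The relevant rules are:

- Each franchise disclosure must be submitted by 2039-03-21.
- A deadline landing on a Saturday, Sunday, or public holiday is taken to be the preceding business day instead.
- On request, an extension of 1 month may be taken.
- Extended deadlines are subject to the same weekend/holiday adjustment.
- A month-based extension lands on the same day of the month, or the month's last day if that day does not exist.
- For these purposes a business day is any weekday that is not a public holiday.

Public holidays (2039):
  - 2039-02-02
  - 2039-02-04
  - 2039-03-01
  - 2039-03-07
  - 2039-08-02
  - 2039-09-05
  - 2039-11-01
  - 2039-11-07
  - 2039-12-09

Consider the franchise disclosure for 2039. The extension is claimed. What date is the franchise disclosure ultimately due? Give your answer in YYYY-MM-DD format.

The stated deadline is 2039-03-21.
2039-03-21 falls on a Monday, which is a business day, so no adjustment is needed.
Add 1 month to 2039-03-21: 2039-04-21.
2039-04-21 falls on a Thursday, which is a business day, so no adjustment is needed.
Deadline: 2039-04-21.

2039-04-21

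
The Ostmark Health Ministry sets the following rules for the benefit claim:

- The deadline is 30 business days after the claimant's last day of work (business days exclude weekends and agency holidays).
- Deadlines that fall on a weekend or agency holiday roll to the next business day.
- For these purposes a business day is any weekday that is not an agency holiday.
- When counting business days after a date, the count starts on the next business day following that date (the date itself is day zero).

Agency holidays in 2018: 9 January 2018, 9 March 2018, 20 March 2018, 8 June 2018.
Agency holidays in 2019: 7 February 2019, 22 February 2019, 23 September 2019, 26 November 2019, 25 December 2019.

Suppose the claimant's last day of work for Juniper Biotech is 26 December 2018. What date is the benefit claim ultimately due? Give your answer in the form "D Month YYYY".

6 February 2019

30 business days after 26 December 2018, excluding weekends and holidays, is 6 February 2019.
6 February 2019 is a Wednesday and not a listed holiday, so it stands.
Deadline: 6 February 2019.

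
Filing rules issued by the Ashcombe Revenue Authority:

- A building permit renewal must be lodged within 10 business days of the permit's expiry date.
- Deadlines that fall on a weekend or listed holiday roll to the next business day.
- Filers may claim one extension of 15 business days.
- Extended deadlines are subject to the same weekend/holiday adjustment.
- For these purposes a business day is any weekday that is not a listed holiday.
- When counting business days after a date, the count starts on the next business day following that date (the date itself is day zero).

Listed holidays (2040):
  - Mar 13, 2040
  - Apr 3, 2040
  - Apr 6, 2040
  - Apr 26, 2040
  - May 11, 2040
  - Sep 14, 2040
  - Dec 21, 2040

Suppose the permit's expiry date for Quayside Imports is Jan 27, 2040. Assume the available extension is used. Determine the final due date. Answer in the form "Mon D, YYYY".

Mar 2, 2040

Starting the day after Jan 27, 2040 and counting 10 business days lands on Feb 10, 2040.
Feb 10, 2040 is a Friday and not a listed holiday, so it stands.
Counting 15 further business days from Feb 10, 2040 reaches Mar 2, 2040.
Mar 2, 2040 falls on a Friday, which is a business day, so no adjustment is needed.
So the filing is due Mar 2, 2040.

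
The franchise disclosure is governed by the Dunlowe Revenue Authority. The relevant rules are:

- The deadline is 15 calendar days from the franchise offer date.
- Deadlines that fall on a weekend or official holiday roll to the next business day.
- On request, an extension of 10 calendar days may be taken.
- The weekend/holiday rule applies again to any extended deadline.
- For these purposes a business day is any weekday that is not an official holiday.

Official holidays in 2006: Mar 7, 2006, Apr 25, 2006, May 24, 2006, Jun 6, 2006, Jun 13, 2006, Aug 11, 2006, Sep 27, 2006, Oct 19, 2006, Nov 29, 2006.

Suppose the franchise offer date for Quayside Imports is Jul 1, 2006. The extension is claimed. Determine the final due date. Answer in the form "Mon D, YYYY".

Jul 27, 2006

Trigger date Jul 1, 2006 + 15 calendar days = Jul 16, 2006.
Jul 16, 2006 falls on a Sunday. Rolling to the next business day gives Jul 17, 2006, a Monday.
Applying the 10-calendar-day extension: Jul 17, 2006 + 10 days = Jul 27, 2006.
Since Jul 27, 2006 is a Thursday and not a holiday, the date is unchanged.
Deadline: Jul 27, 2006.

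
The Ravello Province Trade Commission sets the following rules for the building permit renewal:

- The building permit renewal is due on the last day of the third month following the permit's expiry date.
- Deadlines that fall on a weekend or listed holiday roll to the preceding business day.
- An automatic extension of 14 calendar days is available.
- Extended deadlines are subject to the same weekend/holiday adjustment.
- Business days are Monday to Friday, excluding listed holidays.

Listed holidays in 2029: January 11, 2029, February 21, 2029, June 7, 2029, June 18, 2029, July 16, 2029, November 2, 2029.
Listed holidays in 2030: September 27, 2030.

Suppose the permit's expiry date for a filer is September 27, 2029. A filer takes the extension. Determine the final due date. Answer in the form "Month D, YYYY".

The third month after September 27, 2029 is December 2029, whose last day is December 31, 2029.
December 31, 2029 (Monday) is already a business day.
Add the 14 calendar-day extension to December 31, 2029: January 14, 2030.
January 14, 2030 is a Monday and not a listed holiday, so it stands.
The final due date is January 14, 2030.

January 14, 2030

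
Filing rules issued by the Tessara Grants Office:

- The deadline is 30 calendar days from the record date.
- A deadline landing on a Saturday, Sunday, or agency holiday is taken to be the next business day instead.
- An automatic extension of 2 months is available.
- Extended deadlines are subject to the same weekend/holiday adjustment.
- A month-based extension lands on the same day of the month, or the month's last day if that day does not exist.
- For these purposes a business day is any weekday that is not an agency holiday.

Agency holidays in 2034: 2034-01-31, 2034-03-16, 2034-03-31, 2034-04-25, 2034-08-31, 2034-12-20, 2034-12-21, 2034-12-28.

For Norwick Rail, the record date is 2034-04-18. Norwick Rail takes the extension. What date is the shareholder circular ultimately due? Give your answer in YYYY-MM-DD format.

2034-07-18

30 calendar days after 2034-04-18 is 2034-05-18.
Since 2034-05-18 is a Thursday and not a holiday, the date is unchanged.
Add 2 months to 2034-05-18: 2034-07-18.
2034-07-18 is a Tuesday and not a listed holiday, so it stands.
Deadline: 2034-07-18.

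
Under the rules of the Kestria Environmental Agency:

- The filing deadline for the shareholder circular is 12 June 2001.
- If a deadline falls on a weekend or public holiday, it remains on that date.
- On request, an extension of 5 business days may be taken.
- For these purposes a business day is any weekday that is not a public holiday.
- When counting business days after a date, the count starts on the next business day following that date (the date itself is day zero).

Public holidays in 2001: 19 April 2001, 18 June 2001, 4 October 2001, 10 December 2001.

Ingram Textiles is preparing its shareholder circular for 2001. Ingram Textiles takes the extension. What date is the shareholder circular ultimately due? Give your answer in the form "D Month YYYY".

20 June 2001

Start from the fixed due date, 12 June 2001.
12 June 2001 falls on a Tuesday. The rules make no weekend/holiday allowance, so it remains 12 June 2001.
Applying the 5-business-day extension: 5 business days after 12 June 2001 is 20 June 2001.
20 June 2001 is a Wednesday; no weekend or holiday adjustment applies.
Deadline: 20 June 2001.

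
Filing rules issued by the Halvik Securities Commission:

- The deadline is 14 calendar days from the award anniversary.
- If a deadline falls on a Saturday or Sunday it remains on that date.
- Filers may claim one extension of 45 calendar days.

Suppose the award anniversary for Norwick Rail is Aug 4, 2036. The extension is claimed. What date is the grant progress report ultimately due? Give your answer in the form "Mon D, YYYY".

Oct 2, 2036

Trigger date Aug 4, 2036 + 14 calendar days = Aug 18, 2036.
Aug 18, 2036 is a Monday; no weekend or holiday adjustment applies.
Applying the 45-calendar-day extension: Aug 18, 2036 + 45 days = Oct 2, 2036.
Oct 2, 2036 is a Thursday; no weekend or holiday adjustment applies.
Final deadline: Oct 2, 2036.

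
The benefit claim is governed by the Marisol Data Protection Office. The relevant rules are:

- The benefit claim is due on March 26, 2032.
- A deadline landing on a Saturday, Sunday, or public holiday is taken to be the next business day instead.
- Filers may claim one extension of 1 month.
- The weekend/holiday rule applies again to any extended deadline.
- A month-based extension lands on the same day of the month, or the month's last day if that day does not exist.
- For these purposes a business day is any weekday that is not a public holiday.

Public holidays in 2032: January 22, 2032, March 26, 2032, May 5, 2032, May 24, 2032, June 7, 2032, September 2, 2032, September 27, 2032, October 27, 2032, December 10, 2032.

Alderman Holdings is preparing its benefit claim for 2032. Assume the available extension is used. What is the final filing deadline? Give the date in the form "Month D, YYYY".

The statutory due date is March 26, 2032.
March 26, 2032 falls on a listed holiday. Rolling to the next business day gives March 29, 2032, a Monday.
Applying the 1 month extension: 1 month after March 29, 2032 is April 29, 2032.
Since April 29, 2032 is a Thursday and not a holiday, the date is unchanged.
So the filing is due April 29, 2032.

April 29, 2032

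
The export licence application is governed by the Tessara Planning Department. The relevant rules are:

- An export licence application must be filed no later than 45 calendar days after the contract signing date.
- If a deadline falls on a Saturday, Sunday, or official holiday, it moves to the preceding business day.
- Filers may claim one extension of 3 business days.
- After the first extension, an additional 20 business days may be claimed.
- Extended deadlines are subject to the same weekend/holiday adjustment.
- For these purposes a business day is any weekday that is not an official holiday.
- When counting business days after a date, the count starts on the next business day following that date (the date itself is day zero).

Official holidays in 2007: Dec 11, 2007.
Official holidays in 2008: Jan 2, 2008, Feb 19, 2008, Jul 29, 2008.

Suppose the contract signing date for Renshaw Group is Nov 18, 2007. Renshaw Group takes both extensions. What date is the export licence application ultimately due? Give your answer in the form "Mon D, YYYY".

45 calendar days after Nov 18, 2007 is Jan 2, 2008.
Jan 2, 2008 is a listed holiday, so it moves to the preceding business day, Jan 1, 2008 (Tuesday).
Counting 3 further business days from Jan 1, 2008 reaches Jan 7, 2008.
Jan 7, 2008 falls on a Monday, which is a business day, so no adjustment is needed.
Counting 20 further business days from Jan 7, 2008 reaches Feb 4, 2008.
Feb 4, 2008 is a Monday and not a listed holiday, so it stands.
So the filing is due Feb 4, 2008.

Feb 4, 2008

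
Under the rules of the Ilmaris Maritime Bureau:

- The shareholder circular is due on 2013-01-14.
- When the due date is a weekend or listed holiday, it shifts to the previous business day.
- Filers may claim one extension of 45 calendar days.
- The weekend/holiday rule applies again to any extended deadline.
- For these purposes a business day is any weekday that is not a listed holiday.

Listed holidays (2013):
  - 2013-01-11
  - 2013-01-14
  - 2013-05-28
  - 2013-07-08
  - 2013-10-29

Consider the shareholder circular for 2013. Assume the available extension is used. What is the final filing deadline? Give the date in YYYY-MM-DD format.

The stated deadline is 2013-01-14.
2013-01-14 is a listed holiday, so it moves to the preceding business day, 2013-01-10 (Thursday).
Applying the 45-calendar-day extension: 2013-01-10 + 45 days = 2013-02-24.
2013-02-24 is a Sunday, so it moves to the preceding business day, 2013-02-22 (Friday).
Final deadline: 2013-02-22.

2013-02-22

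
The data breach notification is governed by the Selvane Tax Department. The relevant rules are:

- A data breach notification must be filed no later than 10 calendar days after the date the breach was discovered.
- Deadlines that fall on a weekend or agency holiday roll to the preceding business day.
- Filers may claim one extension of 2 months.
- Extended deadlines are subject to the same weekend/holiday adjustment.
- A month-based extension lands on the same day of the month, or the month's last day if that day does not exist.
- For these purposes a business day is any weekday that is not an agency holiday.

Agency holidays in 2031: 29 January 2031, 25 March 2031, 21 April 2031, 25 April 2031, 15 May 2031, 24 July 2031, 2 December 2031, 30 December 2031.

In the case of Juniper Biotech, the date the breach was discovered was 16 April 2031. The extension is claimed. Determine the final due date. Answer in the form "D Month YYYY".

10 calendar days after 16 April 2031 is 26 April 2031.
26 April 2031 falls on a Saturday. Rolling to the preceding business day gives 24 April 2031, a Thursday.
The 2 months extension carries 24 April 2031 to 24 June 2031.
24 June 2031 is a Tuesday and not a listed holiday, so it stands.
Deadline: 24 June 2031.

24 June 2031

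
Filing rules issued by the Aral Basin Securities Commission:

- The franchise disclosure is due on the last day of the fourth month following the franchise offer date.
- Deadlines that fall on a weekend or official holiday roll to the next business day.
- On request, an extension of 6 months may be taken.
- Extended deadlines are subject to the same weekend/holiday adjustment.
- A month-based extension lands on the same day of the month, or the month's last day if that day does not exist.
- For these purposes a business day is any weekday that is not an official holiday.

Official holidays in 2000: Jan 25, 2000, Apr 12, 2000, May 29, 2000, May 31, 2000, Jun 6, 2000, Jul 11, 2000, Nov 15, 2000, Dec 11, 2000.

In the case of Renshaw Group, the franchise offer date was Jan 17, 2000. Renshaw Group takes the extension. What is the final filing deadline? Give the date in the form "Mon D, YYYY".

Dec 1, 2000

4 months after Jan 17, 2000 is May 2000; that month ends on May 31, 2000.
May 31, 2000 falls on a listed holiday. Rolling to the next business day gives Jun 1, 2000, a Thursday.
Applying the 6 months extension: 6 months after Jun 1, 2000 is Dec 1, 2000.
Dec 1, 2000 (Friday) is already a business day.
So the filing is due Dec 1, 2000.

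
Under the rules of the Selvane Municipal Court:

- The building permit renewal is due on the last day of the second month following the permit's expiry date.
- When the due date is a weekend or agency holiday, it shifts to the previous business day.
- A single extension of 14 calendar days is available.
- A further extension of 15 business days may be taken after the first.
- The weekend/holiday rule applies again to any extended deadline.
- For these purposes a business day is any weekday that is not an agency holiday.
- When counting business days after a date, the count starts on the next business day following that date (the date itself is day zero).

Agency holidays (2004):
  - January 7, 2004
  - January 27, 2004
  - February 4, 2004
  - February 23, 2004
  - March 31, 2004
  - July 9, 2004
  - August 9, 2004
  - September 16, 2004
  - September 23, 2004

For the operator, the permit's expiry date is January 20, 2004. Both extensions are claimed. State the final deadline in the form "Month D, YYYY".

2 months after January 20, 2004 is March 2004; that month ends on March 31, 2004.
March 31, 2004 falls on a listed holiday. Rolling to the preceding business day gives March 30, 2004, a Tuesday.
The 14-calendar-day extension moves the deadline from March 30, 2004 to April 13, 2004.
April 13, 2004 is a Tuesday and not a listed holiday, so it stands.
Counting 15 further business days from April 13, 2004 reaches May 4, 2004.
May 4, 2004 is a Tuesday and not a listed holiday, so it stands.
Final deadline: May 4, 2004.

May 4, 2004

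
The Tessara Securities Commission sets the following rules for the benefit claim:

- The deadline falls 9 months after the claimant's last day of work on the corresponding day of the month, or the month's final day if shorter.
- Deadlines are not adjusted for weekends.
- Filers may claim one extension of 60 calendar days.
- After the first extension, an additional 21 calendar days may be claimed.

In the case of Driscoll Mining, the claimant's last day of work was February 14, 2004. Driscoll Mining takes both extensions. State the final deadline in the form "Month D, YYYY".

9 months after February 14, 2004, on the same day of the month, is November 14, 2004.
No adjustment is made for weekends or holidays, so November 14, 2004 stands.
Applying the 60-calendar-day extension: November 14, 2004 + 60 days = January 13, 2005.
No adjustment is made for weekends or holidays, so January 13, 2005 stands.
Add the 21 calendar-day extension to January 13, 2005: February 3, 2005.
February 3, 2005 falls on a Thursday. The rules make no weekend/holiday allowance, so it remains February 3, 2005.
Deadline: February 3, 2005.

February 3, 2005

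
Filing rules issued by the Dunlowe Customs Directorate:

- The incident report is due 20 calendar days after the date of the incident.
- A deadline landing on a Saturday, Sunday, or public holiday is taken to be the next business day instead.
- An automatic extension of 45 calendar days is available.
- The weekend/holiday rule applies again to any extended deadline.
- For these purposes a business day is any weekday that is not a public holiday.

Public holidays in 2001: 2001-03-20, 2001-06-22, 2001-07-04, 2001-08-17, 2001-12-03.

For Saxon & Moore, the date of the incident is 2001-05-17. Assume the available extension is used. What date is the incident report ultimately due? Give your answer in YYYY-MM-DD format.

2001-07-23

Adding 20 calendar days to 2001-05-17 gives 2001-06-06.
2001-06-06 falls on a Wednesday, which is a business day, so no adjustment is needed.
With the 45-day extension, 2001-06-06 becomes 2001-07-21.
2001-07-21 is a Saturday; the next business day is 2001-07-23 (Monday).
The final due date is 2001-07-23.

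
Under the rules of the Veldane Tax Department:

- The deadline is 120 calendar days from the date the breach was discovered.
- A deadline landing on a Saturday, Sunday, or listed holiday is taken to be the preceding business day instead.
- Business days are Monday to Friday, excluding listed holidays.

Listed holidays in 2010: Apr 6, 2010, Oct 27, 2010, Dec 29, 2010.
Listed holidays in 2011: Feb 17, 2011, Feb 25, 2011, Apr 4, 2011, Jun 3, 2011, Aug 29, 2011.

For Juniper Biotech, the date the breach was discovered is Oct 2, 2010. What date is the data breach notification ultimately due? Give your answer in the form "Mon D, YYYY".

Jan 28, 2011

Adding 120 calendar days to Oct 2, 2010 gives Jan 30, 2011.
Jan 30, 2011 is a Sunday, so it moves to the preceding business day, Jan 28, 2011 (Friday).
Deadline: Jan 28, 2011.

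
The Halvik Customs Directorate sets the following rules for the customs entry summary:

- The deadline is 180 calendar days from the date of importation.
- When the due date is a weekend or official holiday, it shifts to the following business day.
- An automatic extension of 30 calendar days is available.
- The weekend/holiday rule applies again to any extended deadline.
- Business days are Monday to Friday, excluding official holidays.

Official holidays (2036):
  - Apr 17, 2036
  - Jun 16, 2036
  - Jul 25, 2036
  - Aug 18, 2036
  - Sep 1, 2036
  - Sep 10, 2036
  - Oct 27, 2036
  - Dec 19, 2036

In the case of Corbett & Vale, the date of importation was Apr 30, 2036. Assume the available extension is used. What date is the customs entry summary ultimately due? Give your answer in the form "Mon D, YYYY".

Nov 27, 2036

From Apr 30, 2036, 180 calendar days later is Oct 27, 2036.
Oct 27, 2036 is a listed holiday; the next business day is Oct 28, 2036 (Tuesday).
With the 30-day extension, Oct 28, 2036 becomes Nov 27, 2036.
Nov 27, 2036 falls on a Thursday, which is a business day, so no adjustment is needed.
The final due date is Nov 27, 2036.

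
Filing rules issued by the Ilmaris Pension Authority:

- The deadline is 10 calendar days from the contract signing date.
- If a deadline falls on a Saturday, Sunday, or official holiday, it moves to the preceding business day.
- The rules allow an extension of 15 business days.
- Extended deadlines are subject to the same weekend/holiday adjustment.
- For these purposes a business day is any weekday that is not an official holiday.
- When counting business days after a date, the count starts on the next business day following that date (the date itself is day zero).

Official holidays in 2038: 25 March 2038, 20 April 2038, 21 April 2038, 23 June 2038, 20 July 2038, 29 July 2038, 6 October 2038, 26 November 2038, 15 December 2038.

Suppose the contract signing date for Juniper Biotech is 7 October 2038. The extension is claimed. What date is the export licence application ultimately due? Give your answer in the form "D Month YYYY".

5 November 2038

From 7 October 2038, 10 calendar days later is 17 October 2038.
17 October 2038 is a Sunday, so it moves to the preceding business day, 15 October 2038 (Friday).
Applying the 15-business-day extension: 15 business days after 15 October 2038 is 5 November 2038.
Since 5 November 2038 is a Friday and not a holiday, the date is unchanged.
The final due date is 5 November 2038.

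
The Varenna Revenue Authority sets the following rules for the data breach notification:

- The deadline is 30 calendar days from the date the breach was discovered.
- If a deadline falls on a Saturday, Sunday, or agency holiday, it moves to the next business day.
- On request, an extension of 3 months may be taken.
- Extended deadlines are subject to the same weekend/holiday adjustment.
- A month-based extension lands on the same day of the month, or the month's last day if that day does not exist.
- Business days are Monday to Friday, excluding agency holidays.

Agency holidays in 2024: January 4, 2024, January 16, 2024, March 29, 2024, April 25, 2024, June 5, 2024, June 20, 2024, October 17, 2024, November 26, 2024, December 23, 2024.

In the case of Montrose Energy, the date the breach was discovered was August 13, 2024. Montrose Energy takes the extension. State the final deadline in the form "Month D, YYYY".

December 12, 2024

From August 13, 2024, 30 calendar days later is September 12, 2024.
September 12, 2024 is a Thursday and not a listed holiday, so it stands.
The 3 months extension carries September 12, 2024 to December 12, 2024.
December 12, 2024 is a Thursday and not a listed holiday, so it stands.
So the filing is due December 12, 2024.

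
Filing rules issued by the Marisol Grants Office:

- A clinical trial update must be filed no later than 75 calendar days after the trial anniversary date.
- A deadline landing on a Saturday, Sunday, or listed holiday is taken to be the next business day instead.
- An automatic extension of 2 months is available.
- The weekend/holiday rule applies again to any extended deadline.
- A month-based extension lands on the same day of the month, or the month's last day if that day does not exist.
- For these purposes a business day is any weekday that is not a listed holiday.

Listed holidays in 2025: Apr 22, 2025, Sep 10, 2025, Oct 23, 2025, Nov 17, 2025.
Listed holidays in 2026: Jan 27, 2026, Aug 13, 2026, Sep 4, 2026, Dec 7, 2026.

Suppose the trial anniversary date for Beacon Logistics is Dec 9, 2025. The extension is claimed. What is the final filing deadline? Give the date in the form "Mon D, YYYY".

Apr 23, 2026

Adding 75 calendar days to Dec 9, 2025 gives Feb 22, 2026.
Because Feb 22, 2026 is a Sunday, the deadline becomes Feb 23, 2026 (Monday).
Applying the 2 months extension: 2 months after Feb 23, 2026 is Apr 23, 2026.
Apr 23, 2026 falls on a Thursday, which is a business day, so no adjustment is needed.
Deadline: Apr 23, 2026.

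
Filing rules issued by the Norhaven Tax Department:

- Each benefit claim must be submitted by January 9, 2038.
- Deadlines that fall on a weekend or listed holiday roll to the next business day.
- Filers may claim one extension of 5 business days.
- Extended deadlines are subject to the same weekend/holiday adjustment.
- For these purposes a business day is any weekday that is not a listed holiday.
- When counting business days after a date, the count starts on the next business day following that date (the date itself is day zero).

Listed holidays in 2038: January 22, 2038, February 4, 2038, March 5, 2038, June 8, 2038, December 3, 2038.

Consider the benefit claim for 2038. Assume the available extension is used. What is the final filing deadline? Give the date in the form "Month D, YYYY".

January 18, 2038

The stated deadline is January 9, 2038.
Because January 9, 2038 is a Saturday, the deadline becomes January 11, 2038 (Monday).
Counting 5 further business days from January 11, 2038 reaches January 18, 2038.
January 18, 2038 is a Monday and not a listed holiday, so it stands.
The final due date is January 18, 2038.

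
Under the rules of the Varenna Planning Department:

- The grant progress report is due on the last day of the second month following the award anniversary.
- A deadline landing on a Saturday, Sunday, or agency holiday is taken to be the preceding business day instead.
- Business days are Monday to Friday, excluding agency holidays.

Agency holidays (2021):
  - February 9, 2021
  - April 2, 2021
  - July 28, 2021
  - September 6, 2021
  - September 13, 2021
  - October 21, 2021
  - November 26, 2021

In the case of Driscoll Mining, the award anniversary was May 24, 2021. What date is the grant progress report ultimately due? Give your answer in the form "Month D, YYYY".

The second month after May 24, 2021 is July 2021, whose last day is July 31, 2021.
July 31, 2021 falls on a Saturday. Rolling to the preceding business day gives July 30, 2021, a Friday.
Deadline: July 30, 2021.

July 30, 2021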